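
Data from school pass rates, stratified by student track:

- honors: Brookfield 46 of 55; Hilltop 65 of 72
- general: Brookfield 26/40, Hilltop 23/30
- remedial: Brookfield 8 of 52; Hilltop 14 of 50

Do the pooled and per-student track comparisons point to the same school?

Yes

Honors: Brookfield 46/55 = 83.6%, Hilltop 65/72 = 90.3% → Hilltop
General: Brookfield 26/40 = 65.0%, Hilltop 23/30 = 76.7% → Hilltop
Remedial: Brookfield 8/52 = 15.4%, Hilltop 14/50 = 28.0% → Hilltop
Overall: Brookfield 80/147 = 54.4%, Hilltop 102/152 = 67.1% → Hilltop
Hilltop wins overall and in every student group — no reversal.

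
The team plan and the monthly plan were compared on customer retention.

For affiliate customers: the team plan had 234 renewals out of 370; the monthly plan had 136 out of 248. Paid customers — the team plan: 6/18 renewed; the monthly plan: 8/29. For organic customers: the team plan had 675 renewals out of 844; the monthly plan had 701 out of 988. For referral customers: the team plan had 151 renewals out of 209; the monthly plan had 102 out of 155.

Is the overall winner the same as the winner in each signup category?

Yes

Affiliate: the team plan 234/370 = 63.2%, the monthly plan 136/248 = 54.8% → the team plan
Paid: the team plan 6/18 = 33.3%, the monthly plan 8/29 = 27.6% → the team plan
Organic: the team plan 675/844 = 80.0%, the monthly plan 701/988 = 71.0% → the team plan
Referral: the team plan 151/209 = 72.2%, the monthly plan 102/155 = 65.8% → the team plan
Overall: the team plan 1066/1441 = 74.0%, the monthly plan 947/1420 = 66.7% → the team plan
The team plan wins overall and in every signup group — no reversal.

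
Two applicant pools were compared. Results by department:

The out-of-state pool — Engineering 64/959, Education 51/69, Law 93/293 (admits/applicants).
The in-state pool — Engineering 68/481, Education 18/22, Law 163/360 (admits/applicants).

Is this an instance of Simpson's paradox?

Engineering: the out-of-state pool 64/959 = 6.7%, the in-state pool 68/481 = 14.1% → the in-state pool
Education: the out-of-state pool 51/69 = 73.9%, the in-state pool 18/22 = 81.8% → the in-state pool
Law: the out-of-state pool 93/293 = 31.7%, the in-state pool 163/360 = 45.3% → the in-state pool
Overall: the out-of-state pool 208/1321 = 15.7%, the in-state pool 249/863 = 28.9% → the in-state pool
The in-state pool wins overall and in every department group — no reversal.

No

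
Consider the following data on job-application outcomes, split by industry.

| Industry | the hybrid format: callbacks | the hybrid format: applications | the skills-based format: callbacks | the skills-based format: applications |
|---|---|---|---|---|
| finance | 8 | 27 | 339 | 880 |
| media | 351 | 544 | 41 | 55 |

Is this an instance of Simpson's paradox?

Yes

Finance: the hybrid format 8/27 = 29.6%, the skills-based format 339/880 = 38.5% → the skills-based format
Media: the hybrid format 351/544 = 64.5%, the skills-based format 41/55 = 74.5% → the skills-based format
Overall: the hybrid format 359/571 = 62.9%, the skills-based format 380/935 = 40.6% → the hybrid format
The skills-based format wins each industry group but the hybrid format wins overall — the comparison reverses. The skills-based format's applications skew toward finance, which has a lower base rate.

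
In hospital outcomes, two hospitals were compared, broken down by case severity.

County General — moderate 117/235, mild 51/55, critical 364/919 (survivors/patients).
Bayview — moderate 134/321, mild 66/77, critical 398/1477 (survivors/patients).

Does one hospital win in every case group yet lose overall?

No

Moderate: County General 117/235 = 49.8%, Bayview 134/321 = 41.7% → County General
Mild: County General 51/55 = 92.7%, Bayview 66/77 = 85.7% → County General
Critical: County General 364/919 = 39.6%, Bayview 398/1477 = 26.9% → County General
Overall: County General 532/1209 = 44.0%, Bayview 598/1875 = 31.9% → County General
County General wins overall and in every case group — no reversal.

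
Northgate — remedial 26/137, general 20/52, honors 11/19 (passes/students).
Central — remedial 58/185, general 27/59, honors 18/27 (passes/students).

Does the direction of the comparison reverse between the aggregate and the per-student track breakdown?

Remedial: Northgate 26/137 = 19.0%, Central 58/185 = 31.4% → Central
General: Northgate 20/52 = 38.5%, Central 27/59 = 45.8% → Central
Honors: Northgate 11/19 = 57.9%, Central 18/27 = 66.7% → Central
Overall: Northgate 57/208 = 27.4%, Central 103/271 = 38.0% → Central
Central wins overall and in every student group — no reversal.

No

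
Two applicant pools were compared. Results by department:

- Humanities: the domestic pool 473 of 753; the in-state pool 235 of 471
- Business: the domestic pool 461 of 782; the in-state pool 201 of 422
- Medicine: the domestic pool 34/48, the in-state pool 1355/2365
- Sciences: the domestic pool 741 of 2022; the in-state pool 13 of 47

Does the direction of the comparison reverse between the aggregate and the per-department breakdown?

Yes

Humanities: the domestic pool 473/753 = 62.8%, the in-state pool 235/471 = 49.9% → the domestic pool
Business: the domestic pool 461/782 = 59.0%, the in-state pool 201/422 = 47.6% → the domestic pool
Medicine: the domestic pool 34/48 = 70.8%, the in-state pool 1355/2365 = 57.3% → the domestic pool
Sciences: the domestic pool 741/2022 = 36.6%, the in-state pool 13/47 = 27.7% → the domestic pool
Overall: the domestic pool 1709/3605 = 47.4%, the in-state pool 1804/3305 = 54.6% → the in-state pool
The domestic pool wins each department group but the in-state pool wins overall — the comparison reverses. The domestic pool's applicants skew toward Sciences, which has a lower base rate.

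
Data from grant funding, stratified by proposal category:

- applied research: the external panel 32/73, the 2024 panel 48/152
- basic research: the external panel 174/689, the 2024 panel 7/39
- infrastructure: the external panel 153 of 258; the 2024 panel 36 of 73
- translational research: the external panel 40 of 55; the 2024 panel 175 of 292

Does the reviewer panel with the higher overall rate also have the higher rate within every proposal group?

No

Applied research: the external panel 32/73 = 43.8%, the 2024 panel 48/152 = 31.6% → the external panel
Basic research: the external panel 174/689 = 25.3%, the 2024 panel 7/39 = 17.9% → the external panel
Infrastructure: the external panel 153/258 = 59.3%, the 2024 panel 36/73 = 49.3% → the external panel
Translational research: the external panel 40/55 = 72.7%, the 2024 panel 175/292 = 59.9% → the external panel
Overall: the external panel 399/1075 = 37.1%, the 2024 panel 266/556 = 47.8% → the 2024 panel
The external panel wins each proposal group but the 2024 panel wins overall — the comparison reverses. The external panel's proposals skew toward basic research, which has a lower base rate.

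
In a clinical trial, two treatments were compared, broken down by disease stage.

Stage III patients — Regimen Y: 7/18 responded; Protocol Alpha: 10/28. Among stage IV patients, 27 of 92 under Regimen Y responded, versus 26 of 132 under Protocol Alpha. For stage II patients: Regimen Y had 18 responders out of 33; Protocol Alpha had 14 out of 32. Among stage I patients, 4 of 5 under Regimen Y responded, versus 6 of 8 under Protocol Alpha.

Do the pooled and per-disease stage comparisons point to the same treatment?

Yes

Stage III: Regimen Y 7/18 = 38.9%, Protocol Alpha 10/28 = 35.7% → Regimen Y
Stage IV: Regimen Y 27/92 = 29.3%, Protocol Alpha 26/132 = 19.7% → Regimen Y
Stage II: Regimen Y 18/33 = 54.5%, Protocol Alpha 14/32 = 43.8% → Regimen Y
Stage I: Regimen Y 4/5 = 80.0%, Protocol Alpha 6/8 = 75.0% → Regimen Y
Overall: Regimen Y 56/148 = 37.8%, Protocol Alpha 56/200 = 28.0% → Regimen Y
Regimen Y wins overall and in every disease group — no reversal.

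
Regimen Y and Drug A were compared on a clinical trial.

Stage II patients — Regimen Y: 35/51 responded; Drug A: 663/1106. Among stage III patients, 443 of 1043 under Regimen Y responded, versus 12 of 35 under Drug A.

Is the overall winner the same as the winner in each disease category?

Stage II: Regimen Y 35/51 = 68.6%, Drug A 663/1106 = 59.9% → Regimen Y
Stage III: Regimen Y 443/1043 = 42.5%, Drug A 12/35 = 34.3% → Regimen Y
Overall: Regimen Y 478/1094 = 43.7%, Drug A 675/1141 = 59.2% → Drug A
Regimen Y wins each disease group but Drug A wins overall — the comparison reverses. Regimen Y's patients skew toward stage III, which has a lower base rate.

No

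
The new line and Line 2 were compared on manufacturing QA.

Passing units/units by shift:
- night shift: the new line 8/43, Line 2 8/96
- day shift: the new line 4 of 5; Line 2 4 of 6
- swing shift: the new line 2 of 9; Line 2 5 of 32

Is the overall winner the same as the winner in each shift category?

Night shift: the new line 8/43 = 18.6%, Line 2 8/96 = 8.3% → the new line
Day shift: the new line 4/5 = 80.0%, Line 2 4/6 = 66.7% → the new line
Swing shift: the new line 2/9 = 22.2%, Line 2 5/32 = 15.6% → the new line
Overall: the new line 14/57 = 24.6%, Line 2 17/134 = 12.7% → the new line
The new line wins overall and in every shift group — no reversal.

Yes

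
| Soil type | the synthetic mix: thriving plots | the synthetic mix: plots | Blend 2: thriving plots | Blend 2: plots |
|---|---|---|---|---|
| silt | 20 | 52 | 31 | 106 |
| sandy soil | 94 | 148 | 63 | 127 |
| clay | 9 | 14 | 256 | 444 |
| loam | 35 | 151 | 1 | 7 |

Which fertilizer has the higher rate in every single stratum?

the synthetic mix

Silt: the synthetic mix 20/52 = 38.5%, Blend 2 31/106 = 29.2% → the synthetic mix
Sandy soil: the synthetic mix 94/148 = 63.5%, Blend 2 63/127 = 49.6% → the synthetic mix
Clay: the synthetic mix 9/14 = 64.3%, Blend 2 256/444 = 57.7% → the synthetic mix
Loam: the synthetic mix 35/151 = 23.2%, Blend 2 1/7 = 14.3% → the synthetic mix
The synthetic mix has the higher rate in all 4 groups.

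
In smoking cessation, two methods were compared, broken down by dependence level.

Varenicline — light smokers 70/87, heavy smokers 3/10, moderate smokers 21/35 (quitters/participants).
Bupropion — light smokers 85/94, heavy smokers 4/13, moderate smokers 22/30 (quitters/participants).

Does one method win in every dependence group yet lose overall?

Light smokers: varenicline 70/87 = 80.5%, bupropion 85/94 = 90.4% → bupropion
Heavy smokers: varenicline 3/10 = 30.0%, bupropion 4/13 = 30.8% → bupropion
Moderate smokers: varenicline 21/35 = 60.0%, bupropion 22/30 = 73.3% → bupropion
Overall: varenicline 94/132 = 71.2%, bupropion 111/137 = 81.0% → bupropion
Bupropion wins overall and in every dependence group — no reversal.

No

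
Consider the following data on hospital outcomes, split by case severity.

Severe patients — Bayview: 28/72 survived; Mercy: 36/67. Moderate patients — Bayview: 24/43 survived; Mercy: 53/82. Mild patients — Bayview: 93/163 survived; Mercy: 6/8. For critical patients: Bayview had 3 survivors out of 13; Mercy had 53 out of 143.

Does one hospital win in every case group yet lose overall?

Yes

Severe: Bayview 28/72 = 38.9%, Mercy 36/67 = 53.7% → Mercy
Moderate: Bayview 24/43 = 55.8%, Mercy 53/82 = 64.6% → Mercy
Mild: Bayview 93/163 = 57.1%, Mercy 6/8 = 75.0% → Mercy
Critical: Bayview 3/13 = 23.1%, Mercy 53/143 = 37.1% → Mercy
Overall: Bayview 148/291 = 50.9%, Mercy 148/300 = 49.3% → Bayview
Mercy wins each case group but Bayview wins overall — the comparison reverses. Mercy's patients skew toward critical, which has a lower base rate.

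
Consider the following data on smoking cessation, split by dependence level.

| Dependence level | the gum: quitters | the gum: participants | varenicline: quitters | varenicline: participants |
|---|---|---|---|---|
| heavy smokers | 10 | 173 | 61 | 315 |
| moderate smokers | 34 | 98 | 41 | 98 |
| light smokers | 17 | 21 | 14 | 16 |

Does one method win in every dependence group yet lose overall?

No

Heavy smokers: the gum 10/173 = 5.8%, varenicline 61/315 = 19.4% → varenicline
Moderate smokers: the gum 34/98 = 34.7%, varenicline 41/98 = 41.8% → varenicline
Light smokers: the gum 17/21 = 81.0%, varenicline 14/16 = 87.5% → varenicline
Overall: the gum 61/292 = 20.9%, varenicline 116/429 = 27.0% → varenicline
Varenicline wins overall and in every dependence group — no reversal.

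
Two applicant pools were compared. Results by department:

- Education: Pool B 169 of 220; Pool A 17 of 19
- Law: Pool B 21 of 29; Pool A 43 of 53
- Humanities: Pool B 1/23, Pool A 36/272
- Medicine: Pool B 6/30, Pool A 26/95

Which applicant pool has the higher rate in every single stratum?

Education: Pool B 169/220 = 76.8%, Pool A 17/19 = 89.5% → Pool A
Law: Pool B 21/29 = 72.4%, Pool A 43/53 = 81.1% → Pool A
Humanities: Pool B 1/23 = 4.3%, Pool A 36/272 = 13.2% → Pool A
Medicine: Pool B 6/30 = 20.0%, Pool A 26/95 = 27.4% → Pool A
Pool A has the higher rate in all 4 groups.

Pool A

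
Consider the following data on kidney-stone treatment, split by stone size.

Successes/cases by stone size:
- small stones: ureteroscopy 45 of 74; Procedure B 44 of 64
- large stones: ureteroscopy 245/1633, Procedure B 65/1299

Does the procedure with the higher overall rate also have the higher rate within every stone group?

No

Small stones: ureteroscopy 45/74 = 60.8%, Procedure B 44/64 = 68.8% → Procedure B
Large stones: ureteroscopy 245/1633 = 15.0%, Procedure B 65/1299 = 5.0% → ureteroscopy
Overall: ureteroscopy 290/1707 = 17.0%, Procedure B 109/1363 = 8.0% → ureteroscopy
Neither sweeps: ureteroscopy wins 1 of 2 groups, Procedure B wins 1. Ureteroscopy wins overall but not every group — no Simpson reversal.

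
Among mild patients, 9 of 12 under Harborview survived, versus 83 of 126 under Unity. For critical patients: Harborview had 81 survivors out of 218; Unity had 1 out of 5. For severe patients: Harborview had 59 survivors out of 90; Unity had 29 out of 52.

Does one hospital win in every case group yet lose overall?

Yes

Mild: Harborview 9/12 = 75.0%, Unity 83/126 = 65.9% → Harborview
Critical: Harborview 81/218 = 37.2%, Unity 1/5 = 20.0% → Harborview
Severe: Harborview 59/90 = 65.6%, Unity 29/52 = 55.8% → Harborview
Overall: Harborview 149/320 = 46.6%, Unity 113/183 = 61.7% → Unity
Harborview wins each case group but Unity wins overall — the comparison reverses. Harborview's patients skew toward critical, which has a lower base rate.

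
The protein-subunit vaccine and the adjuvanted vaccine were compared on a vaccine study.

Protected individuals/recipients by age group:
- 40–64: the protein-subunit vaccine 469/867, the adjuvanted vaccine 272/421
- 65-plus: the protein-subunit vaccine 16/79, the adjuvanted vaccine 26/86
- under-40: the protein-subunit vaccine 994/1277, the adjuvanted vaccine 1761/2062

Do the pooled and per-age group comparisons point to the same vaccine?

Yes

40–64: the protein-subunit vaccine 469/867 = 54.1%, the adjuvanted vaccine 272/421 = 64.6% → the adjuvanted vaccine
65-plus: the protein-subunit vaccine 16/79 = 20.3%, the adjuvanted vaccine 26/86 = 30.2% → the adjuvanted vaccine
Under-40: the protein-subunit vaccine 994/1277 = 77.8%, the adjuvanted vaccine 1761/2062 = 85.4% → the adjuvanted vaccine
Overall: the protein-subunit vaccine 1479/2223 = 66.5%, the adjuvanted vaccine 2059/2569 = 80.1% → the adjuvanted vaccine
The adjuvanted vaccine wins overall and in every age group — no reversal.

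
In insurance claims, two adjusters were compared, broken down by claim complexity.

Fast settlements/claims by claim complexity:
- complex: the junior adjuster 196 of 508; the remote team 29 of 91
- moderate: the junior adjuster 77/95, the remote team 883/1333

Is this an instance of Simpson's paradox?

Yes

Complex: the junior adjuster 196/508 = 38.6%, the remote team 29/91 = 31.9% → the junior adjuster
Moderate: the junior adjuster 77/95 = 81.1%, the remote team 883/1333 = 66.2% → the junior adjuster
Overall: the junior adjuster 273/603 = 45.3%, the remote team 912/1424 = 64.0% → the remote team
The junior adjuster wins each claim group but the remote team wins overall — the comparison reverses. The junior adjuster's claims skew toward complex, which has a lower base rate.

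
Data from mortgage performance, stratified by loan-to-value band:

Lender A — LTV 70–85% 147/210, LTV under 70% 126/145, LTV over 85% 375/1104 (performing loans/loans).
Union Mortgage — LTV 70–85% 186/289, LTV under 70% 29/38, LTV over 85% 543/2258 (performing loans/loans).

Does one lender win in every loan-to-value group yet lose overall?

LTV 70–85%: Lender A 147/210 = 70.0%, Union Mortgage 186/289 = 64.4% → Lender A
LTV under 70%: Lender A 126/145 = 86.9%, Union Mortgage 29/38 = 76.3% → Lender A
LTV over 85%: Lender A 375/1104 = 34.0%, Union Mortgage 543/2258 = 24.0% → Lender A
Overall: Lender A 648/1459 = 44.4%, Union Mortgage 758/2585 = 29.3% → Lender A
Lender A wins overall and in every loan-to-value group — no reversal.

No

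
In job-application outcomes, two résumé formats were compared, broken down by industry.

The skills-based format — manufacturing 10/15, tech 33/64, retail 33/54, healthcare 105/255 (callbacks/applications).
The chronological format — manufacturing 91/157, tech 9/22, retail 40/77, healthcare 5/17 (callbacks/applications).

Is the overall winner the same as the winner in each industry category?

No

Manufacturing: the skills-based format 10/15 = 66.7%, the chronological format 91/157 = 58.0% → the skills-based format
Tech: the skills-based format 33/64 = 51.6%, the chronological format 9/22 = 40.9% → the skills-based format
Retail: the skills-based format 33/54 = 61.1%, the chronological format 40/77 = 51.9% → the skills-based format
Healthcare: the skills-based format 105/255 = 41.2%, the chronological format 5/17 = 29.4% → the skills-based format
Overall: the skills-based format 181/388 = 46.6%, the chronological format 145/273 = 53.1% → the chronological format
The skills-based format wins each industry group but the chronological format wins overall — the comparison reverses. The skills-based format's applications skew toward healthcare, which has a lower base rate.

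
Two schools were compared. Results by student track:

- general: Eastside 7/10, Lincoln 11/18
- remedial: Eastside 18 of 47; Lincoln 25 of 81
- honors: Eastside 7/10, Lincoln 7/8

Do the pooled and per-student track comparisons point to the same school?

General: Eastside 7/10 = 70.0%, Lincoln 11/18 = 61.1% → Eastside
Remedial: Eastside 18/47 = 38.3%, Lincoln 25/81 = 30.9% → Eastside
Honors: Eastside 7/10 = 70.0%, Lincoln 7/8 = 87.5% → Lincoln
Overall: Eastside 32/67 = 47.8%, Lincoln 43/107 = 40.2% → Eastside
Neither sweeps: Eastside wins 2 of 3 groups, Lincoln wins 1. Eastside wins overall but not every group — no Simpson reversal.

No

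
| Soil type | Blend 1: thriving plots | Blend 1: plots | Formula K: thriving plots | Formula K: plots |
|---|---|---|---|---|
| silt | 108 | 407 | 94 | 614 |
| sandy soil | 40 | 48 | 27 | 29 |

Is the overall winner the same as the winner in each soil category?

No

Silt: Blend 1 108/407 = 26.5%, Formula K 94/614 = 15.3% → Blend 1
Sandy soil: Blend 1 40/48 = 83.3%, Formula K 27/29 = 93.1% → Formula K
Overall: Blend 1 148/455 = 32.5%, Formula K 121/643 = 18.8% → Blend 1
Neither sweeps: Blend 1 wins 1 of 2 groups, Formula K wins 1. Blend 1 wins overall but not every group — no Simpson reversal.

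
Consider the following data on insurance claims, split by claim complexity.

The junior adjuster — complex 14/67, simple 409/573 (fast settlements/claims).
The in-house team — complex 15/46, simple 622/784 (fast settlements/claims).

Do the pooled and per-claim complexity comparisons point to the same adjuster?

Complex: the junior adjuster 14/67 = 20.9%, the in-house team 15/46 = 32.6% → the in-house team
Simple: the junior adjuster 409/573 = 71.4%, the in-house team 622/784 = 79.3% → the in-house team
Overall: the junior adjuster 423/640 = 66.1%, the in-house team 637/830 = 76.7% → the in-house team
The in-house team wins overall and in every claim group — no reversal.

Yes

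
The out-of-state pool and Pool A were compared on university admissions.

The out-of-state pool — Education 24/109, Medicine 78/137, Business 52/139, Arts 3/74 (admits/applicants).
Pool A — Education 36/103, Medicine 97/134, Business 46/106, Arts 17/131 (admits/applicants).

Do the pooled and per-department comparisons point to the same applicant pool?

Education: the out-of-state pool 24/109 = 22.0%, Pool A 36/103 = 35.0% → Pool A
Medicine: the out-of-state pool 78/137 = 56.9%, Pool A 97/134 = 72.4% → Pool A
Business: the out-of-state pool 52/139 = 37.4%, Pool A 46/106 = 43.4% → Pool A
Arts: the out-of-state pool 3/74 = 4.1%, Pool A 17/131 = 13.0% → Pool A
Overall: the out-of-state pool 157/459 = 34.2%, Pool A 196/474 = 41.4% → Pool A
Pool A wins overall and in every department group — no reversal.

Yes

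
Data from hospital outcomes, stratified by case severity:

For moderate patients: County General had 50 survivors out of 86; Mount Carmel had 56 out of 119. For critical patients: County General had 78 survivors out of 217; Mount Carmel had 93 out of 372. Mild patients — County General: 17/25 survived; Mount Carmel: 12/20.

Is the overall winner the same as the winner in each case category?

Moderate: County General 50/86 = 58.1%, Mount Carmel 56/119 = 47.1% → County General
Critical: County General 78/217 = 35.9%, Mount Carmel 93/372 = 25.0% → County General
Mild: County General 17/25 = 68.0%, Mount Carmel 12/20 = 60.0% → County General
Overall: County General 145/328 = 44.2%, Mount Carmel 161/511 = 31.5% → County General
County General wins overall and in every case group — no reversal.

Yes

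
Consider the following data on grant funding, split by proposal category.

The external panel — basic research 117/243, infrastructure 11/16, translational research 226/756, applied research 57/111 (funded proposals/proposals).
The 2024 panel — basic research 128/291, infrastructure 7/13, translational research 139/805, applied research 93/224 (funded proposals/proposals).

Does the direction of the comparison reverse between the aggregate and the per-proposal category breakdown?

Basic research: the external panel 117/243 = 48.1%, the 2024 panel 128/291 = 44.0% → the external panel
Infrastructure: the external panel 11/16 = 68.8%, the 2024 panel 7/13 = 53.8% → the external panel
Translational research: the external panel 226/756 = 29.9%, the 2024 panel 139/805 = 17.3% → the external panel
Applied research: the external panel 57/111 = 51.4%, the 2024 panel 93/224 = 41.5% → the external panel
Overall: the external panel 411/1126 = 36.5%, the 2024 panel 367/1333 = 27.5% → the external panel
The external panel wins overall and in every proposal group — no reversal.

No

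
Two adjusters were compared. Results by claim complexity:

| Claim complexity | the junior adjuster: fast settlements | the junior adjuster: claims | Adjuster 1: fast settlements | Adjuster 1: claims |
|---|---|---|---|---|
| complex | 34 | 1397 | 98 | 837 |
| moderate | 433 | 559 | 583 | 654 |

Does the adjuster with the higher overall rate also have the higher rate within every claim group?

Complex: the junior adjuster 34/1397 = 2.4%, Adjuster 1 98/837 = 11.7% → Adjuster 1
Moderate: the junior adjuster 433/559 = 77.5%, Adjuster 1 583/654 = 89.1% → Adjuster 1
Overall: the junior adjuster 467/1956 = 23.9%, Adjuster 1 681/1491 = 45.7% → Adjuster 1
Adjuster 1 wins overall and in every claim group — no reversal.

Yes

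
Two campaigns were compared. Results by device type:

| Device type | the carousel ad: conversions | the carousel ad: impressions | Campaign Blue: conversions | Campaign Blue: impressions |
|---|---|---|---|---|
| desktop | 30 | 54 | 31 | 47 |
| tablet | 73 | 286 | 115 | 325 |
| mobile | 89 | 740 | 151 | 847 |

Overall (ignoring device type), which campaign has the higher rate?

Desktop: the carousel ad 30/54 = 55.6%, Campaign Blue 31/47 = 66.0% → Campaign Blue
Tablet: the carousel ad 73/286 = 25.5%, Campaign Blue 115/325 = 35.4% → Campaign Blue
Mobile: the carousel ad 89/740 = 12.0%, Campaign Blue 151/847 = 17.8% → Campaign Blue
Overall: the carousel ad 192/1080 = 17.8%, Campaign Blue 297/1219 = 24.4% → Campaign Blue

Campaign Blue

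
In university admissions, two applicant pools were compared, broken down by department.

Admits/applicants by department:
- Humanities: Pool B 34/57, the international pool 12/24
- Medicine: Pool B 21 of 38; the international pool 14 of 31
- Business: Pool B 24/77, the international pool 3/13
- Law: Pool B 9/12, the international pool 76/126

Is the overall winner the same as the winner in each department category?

No

Humanities: Pool B 34/57 = 59.6%, the international pool 12/24 = 50.0% → Pool B
Medicine: Pool B 21/38 = 55.3%, the international pool 14/31 = 45.2% → Pool B
Business: Pool B 24/77 = 31.2%, the international pool 3/13 = 23.1% → Pool B
Law: Pool B 9/12 = 75.0%, the international pool 76/126 = 60.3% → Pool B
Overall: Pool B 88/184 = 47.8%, the international pool 105/194 = 54.1% → the international pool
Pool B wins each department group but the international pool wins overall — the comparison reverses. Pool B's applicants skew toward Business, which has a lower base rate.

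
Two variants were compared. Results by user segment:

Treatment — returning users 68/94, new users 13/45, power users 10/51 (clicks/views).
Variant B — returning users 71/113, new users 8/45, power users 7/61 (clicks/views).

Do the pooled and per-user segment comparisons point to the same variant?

Yes

Returning users: Treatment 68/94 = 72.3%, Variant B 71/113 = 62.8% → Treatment
New users: Treatment 13/45 = 28.9%, Variant B 8/45 = 17.8% → Treatment
Power users: Treatment 10/51 = 19.6%, Variant B 7/61 = 11.5% → Treatment
Overall: Treatment 91/190 = 47.9%, Variant B 86/219 = 39.3% → Treatment
Treatment wins overall and in every user group — no reversal.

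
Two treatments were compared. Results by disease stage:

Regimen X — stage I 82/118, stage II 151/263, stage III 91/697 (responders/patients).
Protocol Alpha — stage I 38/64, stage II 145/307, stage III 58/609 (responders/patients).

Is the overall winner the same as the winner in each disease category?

Yes

Stage I: Regimen X 82/118 = 69.5%, Protocol Alpha 38/64 = 59.4% → Regimen X
Stage II: Regimen X 151/263 = 57.4%, Protocol Alpha 145/307 = 47.2% → Regimen X
Stage III: Regimen X 91/697 = 13.1%, Protocol Alpha 58/609 = 9.5% → Regimen X
Overall: Regimen X 324/1078 = 30.1%, Protocol Alpha 241/980 = 24.6% → Regimen X
Regimen X wins overall and in every disease group — no reversal.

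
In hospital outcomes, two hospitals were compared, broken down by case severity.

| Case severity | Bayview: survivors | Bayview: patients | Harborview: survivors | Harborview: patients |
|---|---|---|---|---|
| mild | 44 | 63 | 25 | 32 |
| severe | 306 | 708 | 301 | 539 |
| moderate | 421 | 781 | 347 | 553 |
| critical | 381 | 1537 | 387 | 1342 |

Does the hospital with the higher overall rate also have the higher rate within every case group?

Mild: Bayview 44/63 = 69.8%, Harborview 25/32 = 78.1% → Harborview
Severe: Bayview 306/708 = 43.2%, Harborview 301/539 = 55.8% → Harborview
Moderate: Bayview 421/781 = 53.9%, Harborview 347/553 = 62.7% → Harborview
Critical: Bayview 381/1537 = 24.8%, Harborview 387/1342 = 28.8% → Harborview
Overall: Bayview 1152/3089 = 37.3%, Harborview 1060/2466 = 43.0% → Harborview
Harborview wins overall and in every case group — no reversal.

Yes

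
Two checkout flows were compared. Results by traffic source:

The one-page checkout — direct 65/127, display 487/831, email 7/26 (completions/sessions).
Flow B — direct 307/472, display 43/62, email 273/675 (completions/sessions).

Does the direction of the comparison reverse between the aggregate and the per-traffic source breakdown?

Direct: the one-page checkout 65/127 = 51.2%, Flow B 307/472 = 65.0% → Flow B
Display: the one-page checkout 487/831 = 58.6%, Flow B 43/62 = 69.4% → Flow B
Email: the one-page checkout 7/26 = 26.9%, Flow B 273/675 = 40.4% → Flow B
Overall: the one-page checkout 559/984 = 56.8%, Flow B 623/1209 = 51.5% → the one-page checkout
Flow B wins each traffic group but the one-page checkout wins overall — the comparison reverses. Flow B's sessions skew toward email, which has a lower base rate.

Yes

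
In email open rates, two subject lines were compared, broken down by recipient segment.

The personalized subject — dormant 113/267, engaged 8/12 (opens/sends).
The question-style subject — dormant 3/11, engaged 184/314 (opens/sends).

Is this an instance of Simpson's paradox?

Dormant: the personalized subject 113/267 = 42.3%, the question-style subject 3/11 = 27.3% → the personalized subject
Engaged: the personalized subject 8/12 = 66.7%, the question-style subject 184/314 = 58.6% → the personalized subject
Overall: the personalized subject 121/279 = 43.4%, the question-style subject 187/325 = 57.5% → the question-style subject
The personalized subject wins each recipient group but the question-style subject wins overall — the comparison reverses. The personalized subject's sends skew toward dormant, which has a lower base rate.

Yes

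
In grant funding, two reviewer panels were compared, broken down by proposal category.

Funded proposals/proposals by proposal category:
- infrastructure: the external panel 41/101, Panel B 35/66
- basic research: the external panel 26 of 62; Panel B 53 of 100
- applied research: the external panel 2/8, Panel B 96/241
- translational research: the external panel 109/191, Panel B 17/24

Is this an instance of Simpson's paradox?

Infrastructure: the external panel 41/101 = 40.6%, Panel B 35/66 = 53.0% → Panel B
Basic research: the external panel 26/62 = 41.9%, Panel B 53/100 = 53.0% → Panel B
Applied research: the external panel 2/8 = 25.0%, Panel B 96/241 = 39.8% → Panel B
Translational research: the external panel 109/191 = 57.1%, Panel B 17/24 = 70.8% → Panel B
Overall: the external panel 178/362 = 49.2%, Panel B 201/431 = 46.6% → the external panel
Panel B wins each proposal group but the external panel wins overall — the comparison reverses. Panel B's proposals skew toward applied research, which has a lower base rate.

Yes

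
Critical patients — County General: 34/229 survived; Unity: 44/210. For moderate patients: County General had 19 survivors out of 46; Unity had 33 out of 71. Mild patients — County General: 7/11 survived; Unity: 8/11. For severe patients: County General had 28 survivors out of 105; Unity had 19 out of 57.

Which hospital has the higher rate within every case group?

Critical: County General 34/229 = 14.8%, Unity 44/210 = 21.0% → Unity
Moderate: County General 19/46 = 41.3%, Unity 33/71 = 46.5% → Unity
Mild: County General 7/11 = 63.6%, Unity 8/11 = 72.7% → Unity
Severe: County General 28/105 = 26.7%, Unity 19/57 = 33.3% → Unity
Unity has the higher rate in all 4 groups.

Unity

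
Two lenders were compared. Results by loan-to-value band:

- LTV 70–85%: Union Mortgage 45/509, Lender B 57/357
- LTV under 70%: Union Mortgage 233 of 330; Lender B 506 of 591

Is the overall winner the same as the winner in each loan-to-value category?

Yes

LTV 70–85%: Union Mortgage 45/509 = 8.8%, Lender B 57/357 = 16.0% → Lender B
LTV under 70%: Union Mortgage 233/330 = 70.6%, Lender B 506/591 = 85.6% → Lender B
Overall: Union Mortgage 278/839 = 33.1%, Lender B 563/948 = 59.4% → Lender B
Lender B wins overall and in every loan-to-value group — no reversal.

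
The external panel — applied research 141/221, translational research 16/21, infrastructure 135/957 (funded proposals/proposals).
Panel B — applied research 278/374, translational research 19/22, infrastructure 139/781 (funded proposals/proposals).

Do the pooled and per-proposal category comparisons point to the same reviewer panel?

Yes

Applied research: the external panel 141/221 = 63.8%, Panel B 278/374 = 74.3% → Panel B
Translational research: the external panel 16/21 = 76.2%, Panel B 19/22 = 86.4% → Panel B
Infrastructure: the external panel 135/957 = 14.1%, Panel B 139/781 = 17.8% → Panel B
Overall: the external panel 292/1199 = 24.4%, Panel B 436/1177 = 37.0% → Panel B
Panel B wins overall and in every proposal group — no reversal.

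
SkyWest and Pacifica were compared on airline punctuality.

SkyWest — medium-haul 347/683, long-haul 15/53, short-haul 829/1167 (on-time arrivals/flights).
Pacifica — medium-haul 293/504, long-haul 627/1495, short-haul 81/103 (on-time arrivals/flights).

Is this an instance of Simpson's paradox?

Medium-haul: SkyWest 347/683 = 50.8%, Pacifica 293/504 = 58.1% → Pacifica
Long-haul: SkyWest 15/53 = 28.3%, Pacifica 627/1495 = 41.9% → Pacifica
Short-haul: SkyWest 829/1167 = 71.0%, Pacifica 81/103 = 78.6% → Pacifica
Overall: SkyWest 1191/1903 = 62.6%, Pacifica 1001/2102 = 47.6% → SkyWest
Pacifica wins each route group but SkyWest wins overall — the comparison reverses. Pacifica's flights skew toward long-haul, which has a lower base rate.

Yes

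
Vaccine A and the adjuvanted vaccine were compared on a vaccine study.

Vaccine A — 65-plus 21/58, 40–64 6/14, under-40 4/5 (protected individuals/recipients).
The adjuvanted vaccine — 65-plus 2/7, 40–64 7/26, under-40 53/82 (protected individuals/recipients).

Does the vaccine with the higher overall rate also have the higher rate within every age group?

No

65-plus: Vaccine A 21/58 = 36.2%, the adjuvanted vaccine 2/7 = 28.6% → Vaccine A
40–64: Vaccine A 6/14 = 42.9%, the adjuvanted vaccine 7/26 = 26.9% → Vaccine A
Under-40: Vaccine A 4/5 = 80.0%, the adjuvanted vaccine 53/82 = 64.6% → Vaccine A
Overall: Vaccine A 31/77 = 40.3%, the adjuvanted vaccine 62/115 = 53.9% → the adjuvanted vaccine
Vaccine A wins each age group but the adjuvanted vaccine wins overall — the comparison reverses. Vaccine A's recipients skew toward 65-plus, which has a lower base rate.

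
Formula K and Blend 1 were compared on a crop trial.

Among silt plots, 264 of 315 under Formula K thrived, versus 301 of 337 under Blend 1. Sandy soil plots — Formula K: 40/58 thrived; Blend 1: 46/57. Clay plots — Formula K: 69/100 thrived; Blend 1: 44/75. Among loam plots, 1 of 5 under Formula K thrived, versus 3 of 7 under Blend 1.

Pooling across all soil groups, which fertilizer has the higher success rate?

Silt: Formula K 264/315 = 83.8%, Blend 1 301/337 = 89.3% → Blend 1
Sandy soil: Formula K 40/58 = 69.0%, Blend 1 46/57 = 80.7% → Blend 1
Clay: Formula K 69/100 = 69.0%, Blend 1 44/75 = 58.7% → Formula K
Loam: Formula K 1/5 = 20.0%, Blend 1 3/7 = 42.9% → Blend 1
Overall: Formula K 374/478 = 78.2%, Blend 1 394/476 = 82.8% → Blend 1
(Neither sweeps every soil group, but Blend 1 has the higher pooled rate.)

Blend 1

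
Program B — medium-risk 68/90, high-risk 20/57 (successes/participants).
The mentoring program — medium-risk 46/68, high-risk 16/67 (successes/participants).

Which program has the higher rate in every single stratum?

Program B

Medium-risk: Program B 68/90 = 75.6%, the mentoring program 46/68 = 67.6% → Program B
High-risk: Program B 20/57 = 35.1%, the mentoring program 16/67 = 23.9% → Program B
Program B has the higher rate in both groups.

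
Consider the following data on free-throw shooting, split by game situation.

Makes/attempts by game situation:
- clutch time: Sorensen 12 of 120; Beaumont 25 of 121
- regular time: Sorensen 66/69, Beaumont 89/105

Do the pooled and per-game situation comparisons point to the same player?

Clutch time: Sorensen 12/120 = 10.0%, Beaumont 25/121 = 20.7% → Beaumont
Regular time: Sorensen 66/69 = 95.7%, Beaumont 89/105 = 84.8% → Sorensen
Overall: Sorensen 78/189 = 41.3%, Beaumont 114/226 = 50.4% → Beaumont
Neither sweeps: Sorensen wins 1 of 2 groups, Beaumont wins 1. Beaumont wins overall but not every group — no Simpson reversal.

No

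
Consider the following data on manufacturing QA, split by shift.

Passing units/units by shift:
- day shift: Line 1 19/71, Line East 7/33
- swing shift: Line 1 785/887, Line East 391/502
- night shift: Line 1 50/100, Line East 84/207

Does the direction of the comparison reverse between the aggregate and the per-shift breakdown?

No

Day shift: Line 1 19/71 = 26.8%, Line East 7/33 = 21.2% → Line 1
Swing shift: Line 1 785/887 = 88.5%, Line East 391/502 = 77.9% → Line 1
Night shift: Line 1 50/100 = 50.0%, Line East 84/207 = 40.6% → Line 1
Overall: Line 1 854/1058 = 80.7%, Line East 482/742 = 65.0% → Line 1
Line 1 wins overall and in every shift group — no reversal.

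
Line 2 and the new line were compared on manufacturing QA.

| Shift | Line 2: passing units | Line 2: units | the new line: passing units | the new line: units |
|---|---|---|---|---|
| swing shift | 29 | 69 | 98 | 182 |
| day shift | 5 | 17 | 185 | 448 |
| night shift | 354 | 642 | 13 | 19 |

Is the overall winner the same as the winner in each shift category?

No

Swing shift: Line 2 29/69 = 42.0%, the new line 98/182 = 53.8% → the new line
Day shift: Line 2 5/17 = 29.4%, the new line 185/448 = 41.3% → the new line
Night shift: Line 2 354/642 = 55.1%, the new line 13/19 = 68.4% → the new line
Overall: Line 2 388/728 = 53.3%, the new line 296/649 = 45.6% → Line 2
The new line wins each shift group but Line 2 wins overall — the comparison reverses. The new line's units skew toward day shift, which has a lower base rate.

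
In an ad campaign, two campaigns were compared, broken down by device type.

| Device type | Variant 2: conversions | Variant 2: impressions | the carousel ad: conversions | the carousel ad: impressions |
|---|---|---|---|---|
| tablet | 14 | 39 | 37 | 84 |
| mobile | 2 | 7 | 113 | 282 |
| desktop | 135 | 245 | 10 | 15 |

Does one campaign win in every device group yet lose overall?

Tablet: Variant 2 14/39 = 35.9%, the carousel ad 37/84 = 44.0% → the carousel ad
Mobile: Variant 2 2/7 = 28.6%, the carousel ad 113/282 = 40.1% → the carousel ad
Desktop: Variant 2 135/245 = 55.1%, the carousel ad 10/15 = 66.7% → the carousel ad
Overall: Variant 2 151/291 = 51.9%, the carousel ad 160/381 = 42.0% → Variant 2
The carousel ad wins each device group but Variant 2 wins overall — the comparison reverses. The carousel ad's impressions skew toward mobile, which has a lower base rate.

Yes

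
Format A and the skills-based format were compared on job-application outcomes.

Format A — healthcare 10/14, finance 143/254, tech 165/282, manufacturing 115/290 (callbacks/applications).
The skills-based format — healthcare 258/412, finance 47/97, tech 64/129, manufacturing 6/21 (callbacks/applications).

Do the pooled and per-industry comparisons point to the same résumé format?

No

Healthcare: Format A 10/14 = 71.4%, the skills-based format 258/412 = 62.6% → Format A
Finance: Format A 143/254 = 56.3%, the skills-based format 47/97 = 48.5% → Format A
Tech: Format A 165/282 = 58.5%, the skills-based format 64/129 = 49.6% → Format A
Manufacturing: Format A 115/290 = 39.7%, the skills-based format 6/21 = 28.6% → Format A
Overall: Format A 433/840 = 51.5%, the skills-based format 375/659 = 56.9% → the skills-based format
Format A wins each industry group but the skills-based format wins overall — the comparison reverses. Format A's applications skew toward manufacturing, which has a lower base rate.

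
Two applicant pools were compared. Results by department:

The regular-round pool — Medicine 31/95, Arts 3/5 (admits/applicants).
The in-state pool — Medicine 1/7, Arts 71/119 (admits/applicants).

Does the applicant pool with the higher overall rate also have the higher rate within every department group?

No

Medicine: the regular-round pool 31/95 = 32.6%, the in-state pool 1/7 = 14.3% → the regular-round pool
Arts: the regular-round pool 3/5 = 60.0%, the in-state pool 71/119 = 59.7% → the regular-round pool
Overall: the regular-round pool 34/100 = 34.0%, the in-state pool 72/126 = 57.1% → the in-state pool
The regular-round pool wins each department group but the in-state pool wins overall — the comparison reverses. The regular-round pool's applicants skew toward Medicine, which has a lower base rate.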